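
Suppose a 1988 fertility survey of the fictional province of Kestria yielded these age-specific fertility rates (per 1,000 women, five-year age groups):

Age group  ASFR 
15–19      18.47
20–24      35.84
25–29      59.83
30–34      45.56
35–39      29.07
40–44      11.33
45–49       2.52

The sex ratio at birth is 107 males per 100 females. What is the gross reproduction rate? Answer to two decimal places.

Proportion female at birth = 100 / (100 + 107) = 0.48309.
Sum of ASFRs = 18.47 + 35.84 + 59.83 + 45.56 + 29.07 + 11.33 + 2.52 = 202.62
TFR = 5 × 202.62 / 1000 = 1.0131
GRR = 0.48309 × 1.0131 = 0.48942

0.49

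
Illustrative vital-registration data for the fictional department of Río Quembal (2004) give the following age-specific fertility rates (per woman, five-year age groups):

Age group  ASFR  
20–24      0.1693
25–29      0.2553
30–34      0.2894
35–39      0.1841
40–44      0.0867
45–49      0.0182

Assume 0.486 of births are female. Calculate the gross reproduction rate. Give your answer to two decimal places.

2.44

Proportion female at birth = 0.486.
Sum of ASFRs = 0.1693 + 0.2553 + 0.2894 + 0.1841 + 0.0867 + 0.0182 = 1.0030
TFR = 5 × 1.0030 = 5.015
GRR = 0.486 × 5.015 = 2.43729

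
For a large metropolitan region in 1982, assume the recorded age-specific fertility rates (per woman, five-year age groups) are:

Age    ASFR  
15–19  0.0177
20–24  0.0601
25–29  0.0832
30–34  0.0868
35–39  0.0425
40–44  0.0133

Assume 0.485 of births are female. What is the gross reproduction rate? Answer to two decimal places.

Proportion female at birth = 0.485.
Sum of ASFRs = 0.0177 + 0.0601 + 0.0832 + 0.0868 + 0.0425 + 0.0133 = 0.3036
TFR = 5 × 0.3036 = 1.518
GRR = 0.485 × 1.518 = 0.73623

0.74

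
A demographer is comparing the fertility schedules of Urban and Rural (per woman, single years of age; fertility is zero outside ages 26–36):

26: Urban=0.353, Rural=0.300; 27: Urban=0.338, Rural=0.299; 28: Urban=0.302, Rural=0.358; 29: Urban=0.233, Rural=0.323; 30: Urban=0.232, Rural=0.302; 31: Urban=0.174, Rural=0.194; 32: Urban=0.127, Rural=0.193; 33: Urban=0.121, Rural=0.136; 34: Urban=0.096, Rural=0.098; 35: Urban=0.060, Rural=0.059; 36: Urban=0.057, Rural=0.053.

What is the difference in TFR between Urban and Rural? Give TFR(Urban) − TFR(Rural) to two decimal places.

-0.22

Urban:
  Sum of ASFRs = 0.353 + 0.338 + 0.302 + 0.233 + 0.232 + 0.174 + 0.127 + 0.121 + 0.096 + 0.060 + 0.057 = 2.093
  TFR = 2.093
Rural:
  Sum of ASFRs = 0.300 + 0.299 + 0.358 + 0.323 + 0.302 + 0.194 + 0.193 + 0.136 + 0.098 + 0.059 + 0.053 = 2.315
  TFR = 2.315
Difference = 2.093 − 2.315 = -0.222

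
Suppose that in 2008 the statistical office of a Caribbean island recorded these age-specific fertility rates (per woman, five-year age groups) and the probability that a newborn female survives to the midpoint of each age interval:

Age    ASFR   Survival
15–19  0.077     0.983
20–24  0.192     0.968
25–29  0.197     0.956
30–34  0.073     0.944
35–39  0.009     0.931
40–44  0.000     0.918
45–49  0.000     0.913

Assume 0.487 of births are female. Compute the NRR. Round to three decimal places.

1.284

Proportion female at birth = 0.487.
Weighting each age-specific rate by interval width and survival:
  15–19: 5 × 0.077 × 0.983 = 0.37846
  20–24: 5 × 0.192 × 0.968 = 0.92928
  25–29: 5 × 0.197 × 0.956 = 0.94166
  30–34: 5 × 0.073 × 0.944 = 0.34456
  35–39: 5 × 0.009 × 0.931 = 0.04190
  40–44: 5 × 0.000 × 0.918 = 0.00000
  45–49: 5 × 0.000 × 0.913 = 0.00000
Sum = 2.63586
NRR = 0.487 × 2.63586 = 1.28366
NRR > 1, so each generation more than replaces itself.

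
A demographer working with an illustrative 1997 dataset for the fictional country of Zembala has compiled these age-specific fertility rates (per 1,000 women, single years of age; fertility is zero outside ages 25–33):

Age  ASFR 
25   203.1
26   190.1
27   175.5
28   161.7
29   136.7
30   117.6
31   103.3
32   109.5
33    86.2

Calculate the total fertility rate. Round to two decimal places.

1.28

Sum of ASFRs = 203.1 + 190.1 + 175.5 + 161.7 + 136.7 + 117.6 + 103.3 + 109.5 + 86.2 = 1283.7
TFR = 1283.7 / 1000 = 1.2837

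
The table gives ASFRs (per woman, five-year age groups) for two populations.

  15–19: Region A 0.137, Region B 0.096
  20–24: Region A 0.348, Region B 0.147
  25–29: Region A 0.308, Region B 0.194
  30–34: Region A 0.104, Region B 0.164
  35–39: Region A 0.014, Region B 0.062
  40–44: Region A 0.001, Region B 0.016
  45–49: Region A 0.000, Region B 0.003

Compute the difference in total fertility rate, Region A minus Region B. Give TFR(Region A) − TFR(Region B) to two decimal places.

Region A:
  Sum of ASFRs = 0.137 + 0.348 + 0.308 + 0.104 + 0.014 + 0.001 + 0.000 = 0.912
  TFR = 5 × 0.912 = 4.56
Region B:
  Sum of ASFRs = 0.096 + 0.147 + 0.194 + 0.164 + 0.062 + 0.016 + 0.003 = 0.682
  TFR = 5 × 0.682 = 3.41
Difference = 4.56 − 3.41 = 1.15

1.15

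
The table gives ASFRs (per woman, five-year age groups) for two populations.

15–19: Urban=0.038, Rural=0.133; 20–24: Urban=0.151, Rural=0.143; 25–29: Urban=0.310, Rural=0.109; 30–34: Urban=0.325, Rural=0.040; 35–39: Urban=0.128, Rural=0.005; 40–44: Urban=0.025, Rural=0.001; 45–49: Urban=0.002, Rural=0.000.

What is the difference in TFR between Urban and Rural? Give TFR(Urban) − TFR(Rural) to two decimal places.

Urban:
  Sum of ASFRs = 0.038 + 0.151 + 0.310 + 0.325 + 0.128 + 0.025 + 0.002 = 0.979
  TFR = 5 × 0.979 = 4.895
Rural:
  Sum of ASFRs = 0.133 + 0.143 + 0.109 + 0.040 + 0.005 + 0.001 + 0.000 = 0.431
  TFR = 5 × 0.431 = 2.155
Difference = 4.895 − 2.155 = 2.74

2.74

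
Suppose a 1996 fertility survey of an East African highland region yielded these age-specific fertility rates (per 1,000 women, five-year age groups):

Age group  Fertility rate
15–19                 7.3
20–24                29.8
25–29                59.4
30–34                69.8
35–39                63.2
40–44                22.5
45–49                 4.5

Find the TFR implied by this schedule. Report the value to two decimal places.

1.28

Sum of ASFRs = 7.3 + 29.8 + 59.4 + 69.8 + 63.2 + 22.5 + 4.5 = 256.5
TFR = 5 × 256.5 / 1000 = 1.2825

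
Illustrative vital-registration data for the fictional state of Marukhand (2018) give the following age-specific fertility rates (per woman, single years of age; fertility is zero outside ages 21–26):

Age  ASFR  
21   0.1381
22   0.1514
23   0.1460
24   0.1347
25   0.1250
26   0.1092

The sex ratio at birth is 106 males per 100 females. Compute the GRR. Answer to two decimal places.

0.39

Proportion female at birth = 100 / (100 + 106) = 0.48544.
Sum of ASFRs = 0.1381 + 0.1514 + 0.1460 + 0.1347 + 0.1250 + 0.1092 = 0.8044
TFR = 0.8044
GRR = 0.48544 × 0.8044 = 0.39049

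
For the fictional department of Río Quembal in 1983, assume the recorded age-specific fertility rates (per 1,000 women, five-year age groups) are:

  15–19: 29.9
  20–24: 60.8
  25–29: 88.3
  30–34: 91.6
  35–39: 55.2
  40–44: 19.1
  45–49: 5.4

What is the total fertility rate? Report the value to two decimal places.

Sum of ASFRs = 29.9 + 60.8 + 88.3 + 91.6 + 55.2 + 19.1 + 5.4 = 350.3
TFR = 5 × 350.3 / 1000 = 1.7515

1.75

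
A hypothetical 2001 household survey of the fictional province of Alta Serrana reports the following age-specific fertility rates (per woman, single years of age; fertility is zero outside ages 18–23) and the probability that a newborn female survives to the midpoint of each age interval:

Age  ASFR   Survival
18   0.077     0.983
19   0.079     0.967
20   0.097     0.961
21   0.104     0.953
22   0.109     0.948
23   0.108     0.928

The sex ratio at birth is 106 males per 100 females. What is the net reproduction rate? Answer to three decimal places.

Proportion female at birth = 100 / (100 + 106) = 0.48544.
Weighting each age-specific rate by interval width and survival:
  18: 1 × 0.077 × 0.983 = 0.07569
  19: 1 × 0.079 × 0.967 = 0.07639
  20: 1 × 0.097 × 0.961 = 0.09322
  21: 1 × 0.104 × 0.953 = 0.09911
  22: 1 × 0.109 × 0.948 = 0.10333
  23: 1 × 0.108 × 0.928 = 0.10022
Sum = 0.54796
NRR = 0.48544 × 0.54796 = 0.26600
With NRR below 1 the population is below replacement fertility.

0.266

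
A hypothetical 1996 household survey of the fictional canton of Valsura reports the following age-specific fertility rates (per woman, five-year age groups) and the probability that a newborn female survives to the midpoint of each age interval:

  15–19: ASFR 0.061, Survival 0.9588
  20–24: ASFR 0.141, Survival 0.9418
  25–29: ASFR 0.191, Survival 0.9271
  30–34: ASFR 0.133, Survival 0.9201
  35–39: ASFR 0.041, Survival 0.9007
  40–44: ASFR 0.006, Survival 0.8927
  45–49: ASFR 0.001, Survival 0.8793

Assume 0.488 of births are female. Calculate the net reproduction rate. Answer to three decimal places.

Proportion female at birth = 0.488.
Each age group contributes 5 × ASFR × survival:
  15–19: 5 × 0.061 × 0.9588 = 0.29243
  20–24: 5 × 0.141 × 0.9418 = 0.66397
  25–29: 5 × 0.191 × 0.9271 = 0.88538
  30–34: 5 × 0.133 × 0.9201 = 0.61187
  35–39: 5 × 0.041 × 0.9007 = 0.18464
  40–44: 5 × 0.006 × 0.8927 = 0.02678
  45–49: 5 × 0.001 × 0.8793 = 0.00440
Sum = 2.66947
NRR = 0.488 × 2.66947 = 1.30270
NRR > 1, so each generation more than replaces itself.

1.303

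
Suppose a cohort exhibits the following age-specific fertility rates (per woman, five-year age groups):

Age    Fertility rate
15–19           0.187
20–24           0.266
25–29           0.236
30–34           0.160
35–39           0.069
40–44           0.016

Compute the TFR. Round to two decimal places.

Sum of ASFRs = 0.187 + 0.266 + 0.236 + 0.160 + 0.069 + 0.016 = 0.934
TFR = 5 × 0.934 = 4.67

4.67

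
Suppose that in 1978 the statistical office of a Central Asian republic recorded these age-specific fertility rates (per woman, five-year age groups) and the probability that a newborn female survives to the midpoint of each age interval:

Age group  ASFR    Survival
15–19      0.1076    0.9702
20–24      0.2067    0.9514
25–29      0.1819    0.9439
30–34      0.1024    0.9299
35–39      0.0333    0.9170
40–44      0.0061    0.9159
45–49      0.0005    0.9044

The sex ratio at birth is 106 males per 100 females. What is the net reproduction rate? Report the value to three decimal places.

1.467

Proportion female at birth = 100 / (100 + 106) = 0.48544.
Per-age-group product (5 × ASFR × survival probability):
  15–19: 5 × 0.1076 × 0.9702 = 0.52197
  20–24: 5 × 0.2067 × 0.9514 = 0.98327
  25–29: 5 × 0.1819 × 0.9439 = 0.85848
  30–34: 5 × 0.1024 × 0.9299 = 0.47611
  35–39: 5 × 0.0333 × 0.9170 = 0.15268
  40–44: 5 × 0.0061 × 0.9159 = 0.02793
  45–49: 5 × 0.0005 × 0.9044 = 0.00226
Sum = 3.02270
NRR = 0.48544 × 3.02270 = 1.46734
With NRR above 1 the population is above replacement fertility.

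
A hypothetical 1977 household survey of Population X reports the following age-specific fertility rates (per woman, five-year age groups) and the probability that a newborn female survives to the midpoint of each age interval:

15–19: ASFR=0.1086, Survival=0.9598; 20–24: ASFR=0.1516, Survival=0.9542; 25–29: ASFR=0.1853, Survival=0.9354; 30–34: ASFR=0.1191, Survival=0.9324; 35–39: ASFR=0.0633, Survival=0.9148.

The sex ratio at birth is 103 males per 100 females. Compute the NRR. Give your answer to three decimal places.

1.456

Proportion female at birth = 100 / (100 + 103) = 0.49261.
Survival-weighted fertility by age (5·fₓ·Sₓ):
  15–19: 5 × 0.1086 × 0.9598 = 0.52117
  20–24: 5 × 0.1516 × 0.9542 = 0.72328
  25–29: 5 × 0.1853 × 0.9354 = 0.86665
  30–34: 5 × 0.1191 × 0.9324 = 0.55524
  35–39: 5 × 0.0633 × 0.9148 = 0.28953
Sum = 2.95587
NRR = 0.49261 × 2.95587 = 1.45609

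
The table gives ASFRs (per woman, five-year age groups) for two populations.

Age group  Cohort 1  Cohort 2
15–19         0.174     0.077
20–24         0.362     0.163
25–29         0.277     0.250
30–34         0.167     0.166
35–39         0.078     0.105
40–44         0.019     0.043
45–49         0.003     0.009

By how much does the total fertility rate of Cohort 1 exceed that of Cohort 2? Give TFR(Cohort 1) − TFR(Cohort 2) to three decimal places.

Cohort 1:
  Sum of ASFRs = 0.174 + 0.362 + 0.277 + 0.167 + 0.078 + 0.019 + 0.003 = 1.080
  TFR = 5 × 1.080 = 5.4
Cohort 2:
  Sum of ASFRs = 0.077 + 0.163 + 0.250 + 0.166 + 0.105 + 0.043 + 0.009 = 0.813
  TFR = 5 × 0.813 = 4.065
Difference = 5.4 − 4.065 = 1.335

1.335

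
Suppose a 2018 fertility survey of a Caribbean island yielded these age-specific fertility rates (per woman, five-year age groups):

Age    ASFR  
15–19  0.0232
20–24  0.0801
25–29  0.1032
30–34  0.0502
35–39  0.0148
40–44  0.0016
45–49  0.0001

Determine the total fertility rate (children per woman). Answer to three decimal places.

Sum of ASFRs = 0.0232 + 0.0801 + 0.1032 + 0.0502 + 0.0148 + 0.0016 + 0.0001 = 0.2732
TFR = 5 × 0.2732 = 1.366

1.366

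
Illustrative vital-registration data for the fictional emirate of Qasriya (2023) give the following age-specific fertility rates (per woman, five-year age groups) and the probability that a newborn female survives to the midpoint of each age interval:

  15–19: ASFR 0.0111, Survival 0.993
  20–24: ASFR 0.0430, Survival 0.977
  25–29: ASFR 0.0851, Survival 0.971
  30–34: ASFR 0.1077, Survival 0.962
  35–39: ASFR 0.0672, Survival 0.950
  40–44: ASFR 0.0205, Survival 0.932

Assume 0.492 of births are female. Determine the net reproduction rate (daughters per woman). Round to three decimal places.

Proportion female at birth = 0.492.
Each age group contributes 5 × ASFR × survival:
  15–19: 5 × 0.0111 × 0.993 = 0.05511
  20–24: 5 × 0.0430 × 0.977 = 0.21006
  25–29: 5 × 0.0851 × 0.971 = 0.41316
  30–34: 5 × 0.1077 × 0.962 = 0.51804
  35–39: 5 × 0.0672 × 0.950 = 0.31920
  40–44: 5 × 0.0205 × 0.932 = 0.09553
Sum = 1.61110
NRR = 0.492 × 1.61110 = 0.79266
With NRR below 1 the population is below replacement fertility.

0.793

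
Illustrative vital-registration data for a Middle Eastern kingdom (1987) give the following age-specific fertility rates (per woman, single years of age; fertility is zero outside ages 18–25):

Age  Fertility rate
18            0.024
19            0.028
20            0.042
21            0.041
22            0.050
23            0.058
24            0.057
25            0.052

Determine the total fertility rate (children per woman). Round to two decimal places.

0.35

Sum of ASFRs = 0.024 + 0.028 + 0.042 + 0.041 + 0.050 + 0.058 + 0.057 + 0.052 = 0.352
TFR = 0.352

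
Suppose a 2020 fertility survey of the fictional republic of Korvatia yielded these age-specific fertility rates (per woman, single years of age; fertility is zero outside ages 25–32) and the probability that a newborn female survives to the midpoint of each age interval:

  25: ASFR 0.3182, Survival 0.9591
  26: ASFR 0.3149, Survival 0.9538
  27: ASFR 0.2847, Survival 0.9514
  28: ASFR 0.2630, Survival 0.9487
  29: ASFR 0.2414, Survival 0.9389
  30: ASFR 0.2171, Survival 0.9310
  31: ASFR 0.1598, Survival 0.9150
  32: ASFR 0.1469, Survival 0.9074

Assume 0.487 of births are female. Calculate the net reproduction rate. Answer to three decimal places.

Proportion female at birth = 0.487.
Per-age-group product (1 × ASFR × survival probability):
  25: 1 × 0.3182 × 0.9591 = 0.30519
  26: 1 × 0.3149 × 0.9538 = 0.30035
  27: 1 × 0.2847 × 0.9514 = 0.27086
  28: 1 × 0.2630 × 0.9487 = 0.24951
  29: 1 × 0.2414 × 0.9389 = 0.22665
  30: 1 × 0.2171 × 0.9310 = 0.20212
  31: 1 × 0.1598 × 0.9150 = 0.14622
  32: 1 × 0.1469 × 0.9074 = 0.13330
Sum = 1.83420
NRR = 0.487 × 1.83420 = 0.89326

0.893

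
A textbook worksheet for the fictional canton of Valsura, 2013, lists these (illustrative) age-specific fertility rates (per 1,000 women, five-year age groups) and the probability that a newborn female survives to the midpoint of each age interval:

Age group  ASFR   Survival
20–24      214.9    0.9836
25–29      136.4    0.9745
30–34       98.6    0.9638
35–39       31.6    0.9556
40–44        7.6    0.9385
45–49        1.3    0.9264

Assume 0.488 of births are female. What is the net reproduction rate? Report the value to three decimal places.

1.166

Proportion female at birth = 0.488.
Survival-weighted fertility by age (5·fₓ·Sₓ):
  20–24: 5 × 214.9/1000 × 0.9836 = 1.05688
  25–29: 5 × 136.4/1000 × 0.9745 = 0.66461
  30–34: 5 × 98.6/1000 × 0.9638 = 0.47515
  35–39: 5 × 31.6/1000 × 0.9556 = 0.15098
  40–44: 5 × 7.6/1000 × 0.9385 = 0.03566
  45–49: 5 × 1.3/1000 × 0.9264 = 0.00602
Sum = 2.38930
NRR = 0.488 × 2.38930 = 1.16598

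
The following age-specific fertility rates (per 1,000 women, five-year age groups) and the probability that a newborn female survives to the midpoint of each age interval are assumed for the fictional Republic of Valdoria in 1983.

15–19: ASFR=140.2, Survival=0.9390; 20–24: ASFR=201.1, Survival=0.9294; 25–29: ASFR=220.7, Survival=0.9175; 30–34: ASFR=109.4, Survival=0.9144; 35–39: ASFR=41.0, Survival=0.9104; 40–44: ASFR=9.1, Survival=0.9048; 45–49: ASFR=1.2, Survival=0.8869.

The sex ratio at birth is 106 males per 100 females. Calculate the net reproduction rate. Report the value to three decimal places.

1.621

Proportion female at birth = 100 / (100 + 106) = 0.48544.
Weighting each age-specific rate by interval width and survival:
  15–19: 5 × 140.2/1000 × 0.9390 = 0.65824
  20–24: 5 × 201.1/1000 × 0.9294 = 0.93451
  25–29: 5 × 220.7/1000 × 0.9175 = 1.01246
  30–34: 5 × 109.4/1000 × 0.9144 = 0.50018
  35–39: 5 × 41.0/1000 × 0.9104 = 0.18663
  40–44: 5 × 9.1/1000 × 0.9048 = 0.04117
  45–49: 5 × 1.2/1000 × 0.8869 = 0.00532
Sum = 3.33851
NRR = 0.48544 × 3.33851 = 1.62065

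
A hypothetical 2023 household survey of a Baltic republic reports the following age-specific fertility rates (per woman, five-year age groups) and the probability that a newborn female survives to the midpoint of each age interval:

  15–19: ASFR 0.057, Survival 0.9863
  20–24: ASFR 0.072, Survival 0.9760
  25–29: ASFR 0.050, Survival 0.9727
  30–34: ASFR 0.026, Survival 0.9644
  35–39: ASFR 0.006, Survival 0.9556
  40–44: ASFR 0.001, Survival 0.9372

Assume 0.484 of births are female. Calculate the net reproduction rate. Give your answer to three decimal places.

Proportion female at birth = 0.484.
Each age group contributes 5 × ASFR × survival:
  15–19: 5 × 0.057 × 0.9863 = 0.28110
  20–24: 5 × 0.072 × 0.9760 = 0.35136
  25–29: 5 × 0.050 × 0.9727 = 0.24318
  30–34: 5 × 0.026 × 0.9644 = 0.12537
  35–39: 5 × 0.006 × 0.9556 = 0.02867
  40–44: 5 × 0.001 × 0.9372 = 0.00469
Sum = 1.03437
NRR = 0.484 × 1.03437 = 0.50064

0.501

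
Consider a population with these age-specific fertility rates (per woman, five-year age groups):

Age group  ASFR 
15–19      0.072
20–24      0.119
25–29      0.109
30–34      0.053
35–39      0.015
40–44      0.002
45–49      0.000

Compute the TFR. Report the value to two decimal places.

Sum of ASFRs = 0.072 + 0.119 + 0.109 + 0.053 + 0.015 + 0.002 + 0.000 = 0.370
TFR = 5 × 0.370 = 1.85

1.85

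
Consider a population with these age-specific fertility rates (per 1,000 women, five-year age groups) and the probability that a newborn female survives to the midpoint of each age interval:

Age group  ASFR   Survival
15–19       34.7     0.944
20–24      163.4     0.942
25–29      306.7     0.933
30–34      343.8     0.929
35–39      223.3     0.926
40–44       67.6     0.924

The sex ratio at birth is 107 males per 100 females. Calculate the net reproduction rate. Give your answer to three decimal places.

Proportion female at birth = 100 / (100 + 107) = 0.48309.
Weighting each age-specific rate by interval width and survival:
  15–19: 5 × 34.7/1000 × 0.944 = 0.16378
  20–24: 5 × 163.4/1000 × 0.942 = 0.76961
  25–29: 5 × 306.7/1000 × 0.933 = 1.43076
  30–34: 5 × 343.8/1000 × 0.929 = 1.59695
  35–39: 5 × 223.3/1000 × 0.926 = 1.03388
  40–44: 5 × 67.6/1000 × 0.924 = 0.31231
Sum = 5.30729
NRR = 0.48309 × 5.30729 = 2.56390

2.564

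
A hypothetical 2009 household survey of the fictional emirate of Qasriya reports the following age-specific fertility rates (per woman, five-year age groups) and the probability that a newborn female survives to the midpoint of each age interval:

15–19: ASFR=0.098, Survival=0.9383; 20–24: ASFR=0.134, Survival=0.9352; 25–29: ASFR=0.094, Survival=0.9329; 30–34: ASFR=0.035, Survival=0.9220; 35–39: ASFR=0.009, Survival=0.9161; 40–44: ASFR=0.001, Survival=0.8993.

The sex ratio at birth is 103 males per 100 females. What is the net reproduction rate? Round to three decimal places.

0.853

Proportion female at birth = 100 / (100 + 103) = 0.49261.
Per-age-group product (5 × ASFR × survival probability):
  15–19: 5 × 0.098 × 0.9383 = 0.45977
  20–24: 5 × 0.134 × 0.9352 = 0.62658
  25–29: 5 × 0.094 × 0.9329 = 0.43846
  30–34: 5 × 0.035 × 0.9220 = 0.16135
  35–39: 5 × 0.009 × 0.9161 = 0.04122
  40–44: 5 × 0.001 × 0.8993 = 0.00450
Sum = 1.73188
NRR = 0.49261 × 1.73188 = 0.85314
With NRR below 1 the population is below replacement fertility.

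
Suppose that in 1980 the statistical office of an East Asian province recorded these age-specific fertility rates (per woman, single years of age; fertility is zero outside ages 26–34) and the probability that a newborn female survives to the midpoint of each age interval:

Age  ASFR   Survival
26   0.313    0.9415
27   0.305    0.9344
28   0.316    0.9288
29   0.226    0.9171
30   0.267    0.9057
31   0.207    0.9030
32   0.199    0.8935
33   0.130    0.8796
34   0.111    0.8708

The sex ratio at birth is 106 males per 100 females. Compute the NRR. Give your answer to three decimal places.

0.921

Proportion female at birth = 100 / (100 + 106) = 0.48544.
Survival-weighted fertility by age (1·fₓ·Sₓ):
  26: 1 × 0.313 × 0.9415 = 0.29469
  27: 1 × 0.305 × 0.9344 = 0.28499
  28: 1 × 0.316 × 0.9288 = 0.29350
  29: 1 × 0.226 × 0.9171 = 0.20726
  30: 1 × 0.267 × 0.9057 = 0.24182
  31: 1 × 0.207 × 0.9030 = 0.18692
  32: 1 × 0.199 × 0.8935 = 0.17781
  33: 1 × 0.130 × 0.8796 = 0.11435
  34: 1 × 0.111 × 0.8708 = 0.09666
Sum = 1.89800
NRR = 0.48544 × 1.89800 = 0.92137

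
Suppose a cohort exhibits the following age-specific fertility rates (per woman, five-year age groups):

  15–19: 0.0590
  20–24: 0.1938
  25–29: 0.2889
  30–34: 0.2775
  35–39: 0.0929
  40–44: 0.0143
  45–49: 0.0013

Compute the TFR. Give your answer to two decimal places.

4.64

Sum of ASFRs = 0.0590 + 0.1938 + 0.2889 + 0.2775 + 0.0929 + 0.0143 + 0.0013 = 0.9277
TFR = 5 × 0.9277 = 4.6385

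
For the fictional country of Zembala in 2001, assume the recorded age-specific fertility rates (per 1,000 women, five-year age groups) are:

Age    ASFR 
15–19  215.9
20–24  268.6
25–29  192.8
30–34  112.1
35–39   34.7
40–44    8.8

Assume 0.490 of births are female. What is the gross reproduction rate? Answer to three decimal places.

Proportion female at birth = 0.490.
Sum of ASFRs = 215.9 + 268.6 + 192.8 + 112.1 + 34.7 + 8.8 = 832.9
TFR = 5 × 832.9 / 1000 = 4.1645
GRR = 0.490 × 4.1645 = 2.04061

2.041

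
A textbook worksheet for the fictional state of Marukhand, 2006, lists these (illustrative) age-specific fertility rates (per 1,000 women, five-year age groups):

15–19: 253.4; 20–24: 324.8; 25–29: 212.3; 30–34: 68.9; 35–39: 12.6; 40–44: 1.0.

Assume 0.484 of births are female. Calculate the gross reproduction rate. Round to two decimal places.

2.11

Proportion female at birth = 0.484.
Sum of ASFRs = 253.4 + 324.8 + 212.3 + 68.9 + 12.6 + 1.0 = 873.0
TFR = 5 × 873.0 / 1000 = 4.365
GRR = 0.484 × 4.365 = 2.11266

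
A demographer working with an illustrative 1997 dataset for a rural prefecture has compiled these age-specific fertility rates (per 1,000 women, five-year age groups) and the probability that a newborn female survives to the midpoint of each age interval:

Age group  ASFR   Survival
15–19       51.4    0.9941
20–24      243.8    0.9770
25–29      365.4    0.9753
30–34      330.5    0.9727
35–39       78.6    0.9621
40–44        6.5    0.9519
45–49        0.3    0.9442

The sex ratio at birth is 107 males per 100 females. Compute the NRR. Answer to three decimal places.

2.534

Proportion female at birth = 100 / (100 + 107) = 0.48309.
Weighting each age-specific rate by interval width and survival:
  15–19: 5 × 51.4/1000 × 0.9941 = 0.25548
  20–24: 5 × 243.8/1000 × 0.9770 = 1.19096
  25–29: 5 × 365.4/1000 × 0.9753 = 1.78187
  30–34: 5 × 330.5/1000 × 0.9727 = 1.60739
  35–39: 5 × 78.6/1000 × 0.9621 = 0.37811
  40–44: 5 × 6.5/1000 × 0.9519 = 0.03094
  45–49: 5 × 0.3/1000 × 0.9442 = 0.00142
Sum = 5.24617
NRR = 0.48309 × 5.24617 = 2.53437
NRR > 1, so each generation more than replaces itself.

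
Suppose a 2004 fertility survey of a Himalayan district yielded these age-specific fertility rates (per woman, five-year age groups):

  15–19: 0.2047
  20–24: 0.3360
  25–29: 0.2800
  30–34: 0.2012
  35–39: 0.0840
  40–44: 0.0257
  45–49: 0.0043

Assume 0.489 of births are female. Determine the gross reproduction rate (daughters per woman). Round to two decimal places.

Proportion female at birth = 0.489.
Sum of ASFRs = 0.2047 + 0.3360 + 0.2800 + 0.2012 + 0.0840 + 0.0257 + 0.0043 = 1.1359
TFR = 5 × 1.1359 = 5.6795
GRR = 0.489 × 5.6795 = 2.77728

2.78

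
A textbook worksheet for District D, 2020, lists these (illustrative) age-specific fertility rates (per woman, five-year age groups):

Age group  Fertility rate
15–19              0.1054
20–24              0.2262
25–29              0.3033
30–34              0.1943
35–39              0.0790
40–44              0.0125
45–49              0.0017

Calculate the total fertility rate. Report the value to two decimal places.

4.61

Sum of ASFRs = 0.1054 + 0.2262 + 0.3033 + 0.1943 + 0.0790 + 0.0125 + 0.0017 = 0.9224
TFR = 5 × 0.9224 = 4.612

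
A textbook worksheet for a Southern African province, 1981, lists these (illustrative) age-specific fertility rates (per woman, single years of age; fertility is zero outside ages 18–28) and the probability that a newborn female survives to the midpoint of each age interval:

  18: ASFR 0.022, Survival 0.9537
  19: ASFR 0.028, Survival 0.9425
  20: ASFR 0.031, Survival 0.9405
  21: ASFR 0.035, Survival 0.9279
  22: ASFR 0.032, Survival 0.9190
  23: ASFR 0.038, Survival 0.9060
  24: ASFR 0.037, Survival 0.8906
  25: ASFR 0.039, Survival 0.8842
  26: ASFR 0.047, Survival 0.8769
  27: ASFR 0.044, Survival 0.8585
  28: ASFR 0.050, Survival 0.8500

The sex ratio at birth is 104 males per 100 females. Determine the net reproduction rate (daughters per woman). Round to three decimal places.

Proportion female at birth = 100 / (100 + 104) = 0.49020.
Per-age-group product (1 × ASFR × survival probability):
  18: 1 × 0.022 × 0.9537 = 0.02098
  19: 1 × 0.028 × 0.9425 = 0.02639
  20: 1 × 0.031 × 0.9405 = 0.02916
  21: 1 × 0.035 × 0.9279 = 0.03248
  22: 1 × 0.032 × 0.9190 = 0.02941
  23: 1 × 0.038 × 0.9060 = 0.03443
  24: 1 × 0.037 × 0.8906 = 0.03295
  25: 1 × 0.039 × 0.8842 = 0.03448
  26: 1 × 0.047 × 0.8769 = 0.04121
  27: 1 × 0.044 × 0.8585 = 0.03777
  28: 1 × 0.050 × 0.8500 = 0.04250
Sum = 0.36176
NRR = 0.49020 × 0.36176 = 0.17733

0.177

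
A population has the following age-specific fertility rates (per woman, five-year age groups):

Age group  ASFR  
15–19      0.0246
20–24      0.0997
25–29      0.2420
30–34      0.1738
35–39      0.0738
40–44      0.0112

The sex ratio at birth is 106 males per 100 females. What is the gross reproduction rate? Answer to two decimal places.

Proportion female at birth = 100 / (100 + 106) = 0.48544.
Sum of ASFRs = 0.0246 + 0.0997 + 0.2420 + 0.1738 + 0.0738 + 0.0112 = 0.6251
TFR = 5 × 0.6251 = 3.1255
GRR = 0.48544 × 3.1255 = 1.51724

1.52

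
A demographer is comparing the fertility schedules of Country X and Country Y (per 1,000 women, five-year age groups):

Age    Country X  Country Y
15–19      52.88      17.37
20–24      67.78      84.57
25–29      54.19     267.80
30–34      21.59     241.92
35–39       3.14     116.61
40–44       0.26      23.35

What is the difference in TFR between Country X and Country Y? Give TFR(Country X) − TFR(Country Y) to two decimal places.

Country X:
  Sum of ASFRs = 52.88 + 67.78 + 54.19 + 21.59 + 3.14 + 0.26 = 199.84
  TFR = 5 × 199.84 / 1000 = 0.9992
Country Y:
  Sum of ASFRs = 17.37 + 84.57 + 267.80 + 241.92 + 116.61 + 23.35 = 751.62
  TFR = 5 × 751.62 / 1000 = 3.7581
Difference = 0.9992 − 3.7581 = -2.7589

-2.76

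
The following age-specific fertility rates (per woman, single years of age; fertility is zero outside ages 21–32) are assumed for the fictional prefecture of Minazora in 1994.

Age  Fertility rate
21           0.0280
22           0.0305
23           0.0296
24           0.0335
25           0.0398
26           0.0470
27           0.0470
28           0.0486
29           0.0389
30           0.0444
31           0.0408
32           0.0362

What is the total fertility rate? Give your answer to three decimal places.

0.464

Sum of ASFRs = 0.0280 + 0.0305 + 0.0296 + 0.0335 + 0.0398 + 0.0470 + 0.0470 + 0.0486 + 0.0389 + 0.0444 + 0.0408 + 0.0362 = 0.4643
TFR = 0.4643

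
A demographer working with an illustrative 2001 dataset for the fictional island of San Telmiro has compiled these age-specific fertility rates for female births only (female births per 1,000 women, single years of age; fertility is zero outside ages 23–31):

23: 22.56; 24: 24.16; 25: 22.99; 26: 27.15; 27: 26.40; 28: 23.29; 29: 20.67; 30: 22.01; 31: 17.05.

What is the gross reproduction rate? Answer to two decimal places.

Sum of female ASFRs = 22.56 + 24.16 + 22.99 + 27.15 + 26.40 + 23.29 + 20.67 + 22.01 + 17.05 = 206.28
GRR = 206.28 / 1000 = 0.20628

0.21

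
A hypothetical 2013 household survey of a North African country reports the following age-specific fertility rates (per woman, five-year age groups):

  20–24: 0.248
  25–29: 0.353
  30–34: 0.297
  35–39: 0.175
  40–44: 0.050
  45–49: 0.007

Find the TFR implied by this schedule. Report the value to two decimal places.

Sum of ASFRs = 0.248 + 0.353 + 0.297 + 0.175 + 0.050 + 0.007 = 1.130
TFR = 5 × 1.130 = 5.65

5.65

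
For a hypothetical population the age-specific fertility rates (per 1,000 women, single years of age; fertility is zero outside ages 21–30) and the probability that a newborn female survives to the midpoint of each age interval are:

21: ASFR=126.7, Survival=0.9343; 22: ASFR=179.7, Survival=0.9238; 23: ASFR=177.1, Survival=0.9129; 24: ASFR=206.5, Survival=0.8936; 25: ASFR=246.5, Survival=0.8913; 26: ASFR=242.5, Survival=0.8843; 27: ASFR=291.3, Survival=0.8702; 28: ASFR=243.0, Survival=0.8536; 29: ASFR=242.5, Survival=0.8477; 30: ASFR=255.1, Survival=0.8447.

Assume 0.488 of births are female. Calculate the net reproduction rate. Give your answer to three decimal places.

0.950

Proportion female at birth = 0.488.
Per-age-group product (1 × ASFR × survival probability):
  21: 1 × 126.7/1000 × 0.9343 = 0.11838
  22: 1 × 179.7/1000 × 0.9238 = 0.16601
  23: 1 × 177.1/1000 × 0.9129 = 0.16167
  24: 1 × 206.5/1000 × 0.8936 = 0.18453
  25: 1 × 246.5/1000 × 0.8913 = 0.21971
  26: 1 × 242.5/1000 × 0.8843 = 0.21444
  27: 1 × 291.3/1000 × 0.8702 = 0.25349
  28: 1 × 243.0/1000 × 0.8536 = 0.20742
  29: 1 × 242.5/1000 × 0.8477 = 0.20557
  30: 1 × 255.1/1000 × 0.8447 = 0.21548
Sum = 1.94670
NRR = 0.488 × 1.94670 = 0.94999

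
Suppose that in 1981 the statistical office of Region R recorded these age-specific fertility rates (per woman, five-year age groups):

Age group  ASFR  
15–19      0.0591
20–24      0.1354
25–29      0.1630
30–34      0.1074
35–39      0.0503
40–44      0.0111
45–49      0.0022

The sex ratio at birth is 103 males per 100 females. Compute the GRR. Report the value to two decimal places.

1.30

Proportion female at birth = 100 / (100 + 103) = 0.49261.
Sum of ASFRs = 0.0591 + 0.1354 + 0.1630 + 0.1074 + 0.0503 + 0.0111 + 0.0022 = 0.5285
TFR = 5 × 0.5285 = 2.6425
GRR = 0.49261 × 2.6425 = 1.30172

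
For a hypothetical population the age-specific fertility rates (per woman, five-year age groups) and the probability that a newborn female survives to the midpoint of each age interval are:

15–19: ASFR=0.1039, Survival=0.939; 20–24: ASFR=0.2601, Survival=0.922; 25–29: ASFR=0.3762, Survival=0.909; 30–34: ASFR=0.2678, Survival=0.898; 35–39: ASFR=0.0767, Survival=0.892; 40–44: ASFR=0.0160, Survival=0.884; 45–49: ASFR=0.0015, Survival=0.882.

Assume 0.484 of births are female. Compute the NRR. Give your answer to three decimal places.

2.429

Proportion female at birth = 0.484.
Weighting each age-specific rate by interval width and survival:
  15–19: 5 × 0.1039 × 0.939 = 0.48781
  20–24: 5 × 0.2601 × 0.922 = 1.19906
  25–29: 5 × 0.3762 × 0.909 = 1.70983
  30–34: 5 × 0.2678 × 0.898 = 1.20242
  35–39: 5 × 0.0767 × 0.892 = 0.34208
  40–44: 5 × 0.0160 × 0.884 = 0.07072
  45–49: 5 × 0.0015 × 0.882 = 0.00662
Sum = 5.01854
NRR = 0.484 × 5.01854 = 2.42897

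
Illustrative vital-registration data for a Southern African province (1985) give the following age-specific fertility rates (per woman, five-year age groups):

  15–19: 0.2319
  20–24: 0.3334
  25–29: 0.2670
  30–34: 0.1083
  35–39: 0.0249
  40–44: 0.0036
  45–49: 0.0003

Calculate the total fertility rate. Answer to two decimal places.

Sum of ASFRs = 0.2319 + 0.3334 + 0.2670 + 0.1083 + 0.0249 + 0.0036 + 0.0003 = 0.9694
TFR = 5 × 0.9694 = 4.847

4.85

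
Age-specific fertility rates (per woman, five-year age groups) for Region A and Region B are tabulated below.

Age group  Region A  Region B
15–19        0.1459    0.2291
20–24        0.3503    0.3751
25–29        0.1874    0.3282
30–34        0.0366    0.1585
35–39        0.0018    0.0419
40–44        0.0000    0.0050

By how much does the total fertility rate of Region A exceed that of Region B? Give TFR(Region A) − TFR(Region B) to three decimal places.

Region A:
  Sum of ASFRs = 0.1459 + 0.3503 + 0.1874 + 0.0366 + 0.0018 + 0.0000 = 0.7220
  TFR = 5 × 0.7220 = 3.61
Region B:
  Sum of ASFRs = 0.2291 + 0.3751 + 0.3282 + 0.1585 + 0.0419 + 0.0050 = 1.1378
  TFR = 5 × 1.1378 = 5.689
Difference = 3.61 − 5.689 = -2.079

-2.079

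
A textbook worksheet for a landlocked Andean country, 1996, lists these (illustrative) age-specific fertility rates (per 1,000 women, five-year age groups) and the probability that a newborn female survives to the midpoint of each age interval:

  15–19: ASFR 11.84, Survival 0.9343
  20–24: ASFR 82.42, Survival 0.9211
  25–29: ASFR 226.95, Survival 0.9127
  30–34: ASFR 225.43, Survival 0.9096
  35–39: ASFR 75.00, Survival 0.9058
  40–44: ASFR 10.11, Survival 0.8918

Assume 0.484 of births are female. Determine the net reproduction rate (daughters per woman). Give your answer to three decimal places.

1.394

Proportion female at birth = 0.484.
Each age group contributes 5 × ASFR × survival:
  15–19: 5 × 11.84/1000 × 0.9343 = 0.05531
  20–24: 5 × 82.42/1000 × 0.9211 = 0.37959
  25–29: 5 × 226.95/1000 × 0.9127 = 1.03569
  30–34: 5 × 225.43/1000 × 0.9096 = 1.02526
  35–39: 5 × 75.00/1000 × 0.9058 = 0.33968
  40–44: 5 × 10.11/1000 × 0.8918 = 0.04508
Sum = 2.88061
NRR = 0.484 × 2.88061 = 1.39422
An NRR exceeding 1 indicates intrinsic growth under these rates.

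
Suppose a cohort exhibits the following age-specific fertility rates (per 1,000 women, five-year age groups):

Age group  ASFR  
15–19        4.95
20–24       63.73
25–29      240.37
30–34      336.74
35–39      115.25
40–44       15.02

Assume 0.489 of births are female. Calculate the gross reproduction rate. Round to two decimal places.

1.90

Proportion female at birth = 0.489.
Sum of ASFRs = 4.95 + 63.73 + 240.37 + 336.74 + 115.25 + 15.02 = 776.06
TFR = 5 × 776.06 / 1000 = 3.8803
GRR = 0.489 × 3.8803 = 1.89747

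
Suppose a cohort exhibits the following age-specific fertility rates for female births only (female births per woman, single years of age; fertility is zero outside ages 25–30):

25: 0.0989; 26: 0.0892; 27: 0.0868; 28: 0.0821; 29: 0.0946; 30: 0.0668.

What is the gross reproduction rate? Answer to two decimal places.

Sum of female ASFRs = 0.0989 + 0.0892 + 0.0868 + 0.0821 + 0.0946 + 0.0668 = 0.5184
GRR = 0.5184

0.52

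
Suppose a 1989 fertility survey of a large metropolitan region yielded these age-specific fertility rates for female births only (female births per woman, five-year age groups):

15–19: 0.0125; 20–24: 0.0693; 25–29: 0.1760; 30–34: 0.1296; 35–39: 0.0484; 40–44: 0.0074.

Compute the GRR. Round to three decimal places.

Sum of female ASFRs = 0.0125 + 0.0693 + 0.1760 + 0.1296 + 0.0484 + 0.0074 = 0.4432
GRR = 5 × 0.4432 = 2.216

2.216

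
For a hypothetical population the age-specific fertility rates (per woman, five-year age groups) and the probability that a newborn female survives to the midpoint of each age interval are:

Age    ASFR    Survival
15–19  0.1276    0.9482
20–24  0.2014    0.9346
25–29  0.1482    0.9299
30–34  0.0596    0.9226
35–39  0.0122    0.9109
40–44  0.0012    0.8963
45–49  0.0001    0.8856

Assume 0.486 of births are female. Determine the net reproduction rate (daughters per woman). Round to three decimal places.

Proportion female at birth = 0.486.
Per-age-group product (5 × ASFR × survival probability):
  15–19: 5 × 0.1276 × 0.9482 = 0.60495
  20–24: 5 × 0.2014 × 0.9346 = 0.94114
  25–29: 5 × 0.1482 × 0.9299 = 0.68906
  30–34: 5 × 0.0596 × 0.9226 = 0.27493
  35–39: 5 × 0.0122 × 0.9109 = 0.05556
  40–44: 5 × 0.0012 × 0.8963 = 0.00538
  45–49: 5 × 0.0001 × 0.8856 = 0.00044
Sum = 2.57146
NRR = 0.486 × 2.57146 = 1.24973

1.250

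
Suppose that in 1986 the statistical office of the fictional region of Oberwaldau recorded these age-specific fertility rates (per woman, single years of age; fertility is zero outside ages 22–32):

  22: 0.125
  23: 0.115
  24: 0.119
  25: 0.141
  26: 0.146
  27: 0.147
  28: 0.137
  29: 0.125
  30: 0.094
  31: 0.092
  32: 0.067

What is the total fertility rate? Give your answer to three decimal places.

Sum of ASFRs = 0.125 + 0.115 + 0.119 + 0.141 + 0.146 + 0.147 + 0.137 + 0.125 + 0.094 + 0.092 + 0.067 = 1.308
TFR = 1.308

1.308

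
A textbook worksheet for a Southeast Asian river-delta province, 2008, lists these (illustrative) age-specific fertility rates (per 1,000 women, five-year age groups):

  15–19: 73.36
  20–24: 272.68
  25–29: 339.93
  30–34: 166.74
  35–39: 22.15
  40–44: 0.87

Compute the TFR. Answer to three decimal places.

Sum of ASFRs = 73.36 + 272.68 + 339.93 + 166.74 + 22.15 + 0.87 = 875.73
TFR = 5 × 875.73 / 1000 = 4.37865

4.379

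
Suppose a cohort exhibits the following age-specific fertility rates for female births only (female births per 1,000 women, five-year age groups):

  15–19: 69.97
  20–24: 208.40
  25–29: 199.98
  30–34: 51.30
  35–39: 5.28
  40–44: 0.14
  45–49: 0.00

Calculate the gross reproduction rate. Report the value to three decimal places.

Sum of female ASFRs = 69.97 + 208.40 + 199.98 + 51.30 + 5.28 + 0.14 + 0.00 = 535.07
GRR = 5 × 535.07 / 1000 = 2.67535

2.675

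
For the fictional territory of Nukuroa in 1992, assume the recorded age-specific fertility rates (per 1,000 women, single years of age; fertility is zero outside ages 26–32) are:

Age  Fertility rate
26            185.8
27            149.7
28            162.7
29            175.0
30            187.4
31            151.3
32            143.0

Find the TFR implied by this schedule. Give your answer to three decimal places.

Sum of ASFRs = 185.8 + 149.7 + 162.7 + 175.0 + 187.4 + 151.3 + 143.0 = 1154.9
TFR = 1154.9 / 1000 = 1.1549

1.155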